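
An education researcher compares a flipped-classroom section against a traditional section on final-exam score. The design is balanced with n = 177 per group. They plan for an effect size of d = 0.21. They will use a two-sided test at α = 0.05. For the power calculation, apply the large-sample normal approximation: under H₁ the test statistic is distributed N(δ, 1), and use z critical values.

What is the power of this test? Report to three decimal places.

Power ≈ 0.506

Noncentrality parameter: δ = d·√(n/2) = 0.21 × √(177/2) = 1.9756
Critical value for a two-sided test at α = 0.05: z_{α/2} = 1.960.
Power = Φ(δ − 1.960) + Φ(−δ − 1.960) = Φ(0.016) + Φ(-3.936) = 0.5062 + 0.0000 = 0.5063.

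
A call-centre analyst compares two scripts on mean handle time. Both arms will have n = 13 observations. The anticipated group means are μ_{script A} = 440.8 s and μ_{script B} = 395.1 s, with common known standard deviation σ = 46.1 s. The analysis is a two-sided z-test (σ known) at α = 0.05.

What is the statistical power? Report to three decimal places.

Power ≈ 0.715

Standardized effect: d = |μ_{script A} − μ_{script B}| / σ = |440.8 − 395.1| / 46.1 = 0.9913
Noncentrality parameter: δ = d·√(n/2) = 0.9913 × √(13/2) = 2.5274
Two-sided α = 0.05 → critical value z_{0.025} = 1.960.
Power = Φ(δ − 1.960) + Φ(−δ − 1.960) = Φ(0.567) + Φ(-4.487) = 0.7148 + 0.0000 = 0.7148.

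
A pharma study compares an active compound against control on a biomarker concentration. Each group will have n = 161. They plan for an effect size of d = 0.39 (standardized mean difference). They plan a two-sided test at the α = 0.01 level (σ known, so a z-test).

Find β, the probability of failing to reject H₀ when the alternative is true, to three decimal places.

β ≈ 0.178

Noncentrality parameter: δ = d·√(n/2) = 0.39 × √(161/2) = 3.4991
Critical value for a two-sided test at α = 0.01: z_{α/2} = 2.576.
Power = Φ(δ − 2.576) + Φ(−δ − 2.576) = Φ(0.923) + Φ(-6.075) = 0.8221 + 0.0000 = 0.8221.
Type II error: β = 1 − power = 1 − 0.8221 = 0.1779.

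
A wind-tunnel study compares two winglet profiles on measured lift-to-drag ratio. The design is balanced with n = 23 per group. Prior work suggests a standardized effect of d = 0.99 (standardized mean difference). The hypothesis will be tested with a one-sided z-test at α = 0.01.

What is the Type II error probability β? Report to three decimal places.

Noncentrality parameter: δ = d·√(n/2) = 0.99 × √(23/2) = 3.3573
Critical value for a one-sided test at α = 0.01: z_α = 2.326.
Power = Φ(δ − 2.326) = Φ(1.031) = 0.8487.
Type II error: β = 1 − power = 1 − 0.8487 = 0.1513.

β ≈ 0.151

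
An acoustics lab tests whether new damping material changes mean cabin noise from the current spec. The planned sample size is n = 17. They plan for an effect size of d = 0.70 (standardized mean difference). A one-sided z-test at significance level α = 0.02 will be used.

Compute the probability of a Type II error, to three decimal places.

Noncentrality parameter: λ = d·√n = 0.70 × √17 = 2.8862
One-sided α = 0.02 → critical value z_{0.02} = 2.054.
Power = P(Z > 2.054 − λ) = Φ(0.832) = 0.7974.
Type II error: β = 1 − power = 1 − 0.7974 = 0.2026.

β ≈ 0.203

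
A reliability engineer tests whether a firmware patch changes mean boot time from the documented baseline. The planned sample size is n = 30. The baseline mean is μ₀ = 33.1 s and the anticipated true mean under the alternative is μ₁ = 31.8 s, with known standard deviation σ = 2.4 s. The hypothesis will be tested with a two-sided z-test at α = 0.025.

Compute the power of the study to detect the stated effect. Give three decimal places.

Power ≈ 0.766

Standardized effect: d = |μ₁ − μ₀| / σ = |31.8 − 33.1| / 2.4 = 0.5417
Noncentrality parameter: δ = d·√n = 0.5417 × √30 = 2.9668
Two-sided α = 0.025 → critical value z_{0.0125} = 2.241.
Power = Φ(δ − 2.241) + Φ(−δ − 2.241) = Φ(0.725) + Φ(-5.208) = 0.7659 + 0.0000 = 0.7659.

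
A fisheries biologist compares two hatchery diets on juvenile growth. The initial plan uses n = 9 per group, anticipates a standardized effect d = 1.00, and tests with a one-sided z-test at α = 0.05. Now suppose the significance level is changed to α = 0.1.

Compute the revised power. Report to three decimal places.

Power ≈ 0.799

δ = d·√(n/2) = 1.00 × √(9/2) = 2.1213 (unchanged). New critical value: z_{0.1} = 1.282.
Revised power = Φ(δ − 1.282) = Φ(0.840) = 0.7995.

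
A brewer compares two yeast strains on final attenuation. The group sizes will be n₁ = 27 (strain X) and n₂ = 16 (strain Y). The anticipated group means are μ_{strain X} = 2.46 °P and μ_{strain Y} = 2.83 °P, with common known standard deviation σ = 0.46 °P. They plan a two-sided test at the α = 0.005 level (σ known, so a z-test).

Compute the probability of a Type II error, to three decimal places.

Standardized effect: d = |μ_{strain X} − μ_{strain Y}| / σ = |2.46 − 2.83| / 0.46 = 0.8043
Noncentrality parameter: δ = d / √(1/n₁ + 1/n₂) = 0.8043 / √(1/27 + 1/16) = 2.5495
Two-sided α = 0.005 → critical value z_{0.0025} = 2.807.
Power = Φ(δ − 2.807) + Φ(−δ − 2.807) = Φ(-0.258) + Φ(-5.357) = 0.3984 + 0.0000 = 0.3984.
Type II error: β = 1 − power = 1 − 0.3984 = 0.6016.

β ≈ 0.602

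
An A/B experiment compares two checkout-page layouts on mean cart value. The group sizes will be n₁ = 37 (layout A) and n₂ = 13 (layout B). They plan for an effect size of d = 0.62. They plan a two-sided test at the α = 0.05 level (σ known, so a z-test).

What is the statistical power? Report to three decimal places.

Noncentrality parameter: δ = d / √(1/n₁ + 1/n₂) = 0.62 / √(1/37 + 1/13) = 1.9230
Two-sided α = 0.05 → critical value z_{0.025} = 1.960.
Power = Φ(δ − 1.960) + Φ(−δ − 1.960) = Φ(-0.037) + Φ(-3.883) = 0.4853 + 0.0001 = 0.4853.

Power ≈ 0.485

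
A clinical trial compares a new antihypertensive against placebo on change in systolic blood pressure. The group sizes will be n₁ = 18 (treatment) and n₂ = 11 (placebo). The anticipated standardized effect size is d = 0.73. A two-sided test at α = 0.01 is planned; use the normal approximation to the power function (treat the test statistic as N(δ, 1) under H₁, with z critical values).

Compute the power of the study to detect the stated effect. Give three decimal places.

Noncentrality parameter: δ = d / √(1/n₁ + 1/n₂) = 0.73 / √(1/18 + 1/11) = 1.9075
Critical value for a two-sided test at α = 0.01: z_{α/2} = 2.576.
Power = Φ(δ − 2.576) + Φ(−δ − 2.576) = Φ(-0.668) + Φ(-4.483) = 0.2520 + 0.0000 = 0.2520.

Power ≈ 0.252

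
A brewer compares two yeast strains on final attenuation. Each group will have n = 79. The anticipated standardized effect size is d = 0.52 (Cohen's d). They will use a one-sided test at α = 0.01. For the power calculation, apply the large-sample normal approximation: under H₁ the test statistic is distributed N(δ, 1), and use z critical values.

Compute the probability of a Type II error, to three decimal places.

Noncentrality parameter: δ = d·√(n/2) = 0.52 × √(79/2) = 3.2681
Critical value for a one-sided test at α = 0.01: z_α = 2.326.
Power = P(Z > 2.326 − δ) = Φ(0.942) = 0.8269.
Type II error: β = 1 − power = 1 − 0.8269 = 0.1731.

β ≈ 0.173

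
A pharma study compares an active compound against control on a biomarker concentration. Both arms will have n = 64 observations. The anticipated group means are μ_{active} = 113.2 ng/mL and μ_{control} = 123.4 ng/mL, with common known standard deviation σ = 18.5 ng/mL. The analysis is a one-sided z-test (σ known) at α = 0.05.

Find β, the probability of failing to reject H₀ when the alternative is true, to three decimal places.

Standardized effect: d = |μ_{active} − μ_{control}| / σ = |113.2 − 123.4| / 18.5 = 0.5514
Noncentrality parameter: λ = d·√(n/2) = 0.5514 × √(64/2) = 3.1189
Critical value for a one-sided test at α = 0.05: z_α = 1.645.
Power = P(Z > 1.645 − λ) = Φ(1.474) = 0.9298.
Type II error: β = 1 − power = 1 − 0.9298 = 0.0702.

β ≈ 0.070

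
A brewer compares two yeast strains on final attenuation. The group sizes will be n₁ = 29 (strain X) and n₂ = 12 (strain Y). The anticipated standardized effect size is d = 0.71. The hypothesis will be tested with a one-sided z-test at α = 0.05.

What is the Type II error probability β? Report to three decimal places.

Noncentrality parameter: δ = d / √(1/n₁ + 1/n₂) = 0.71 / √(1/29 + 1/12) = 2.0685
One-sided α = 0.05 → critical value z_{0.05} = 1.645.
Power = P(Z > 1.645 − δ) = Φ(0.424) = 0.6641.
Type II error: β = 1 − power = 1 − 0.6641 = 0.3359.

β ≈ 0.336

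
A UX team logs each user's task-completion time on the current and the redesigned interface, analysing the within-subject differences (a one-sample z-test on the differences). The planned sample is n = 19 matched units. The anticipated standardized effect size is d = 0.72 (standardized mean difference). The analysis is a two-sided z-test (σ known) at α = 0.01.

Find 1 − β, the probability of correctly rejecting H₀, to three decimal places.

Power ≈ 0.713

Noncentrality parameter: δ = d·√n = 0.72 × √19 = 3.1384
Two-sided α = 0.01 → critical value z_{0.005} = 2.576.
Power = Φ(δ − 2.576) + Φ(−δ − 2.576) = Φ(0.563) + Φ(-5.714) = 0.7131 + 0.0000 = 0.7131.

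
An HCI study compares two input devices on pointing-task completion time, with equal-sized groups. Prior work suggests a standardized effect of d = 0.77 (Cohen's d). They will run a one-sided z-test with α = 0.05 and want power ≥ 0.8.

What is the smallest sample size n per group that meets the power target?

Set Φ(δ − 1.645) = 0.8; then δ − 1.645 = Φ⁻¹(0.8) = 0.842, giving δ = 2.486.
δ = d·√(n/2) ⇒ n = 2(δ/d)² = 2 × (2.486 / 0.77)² = 20.86.
Rounding up, n = 21 per group.

n = 21 per group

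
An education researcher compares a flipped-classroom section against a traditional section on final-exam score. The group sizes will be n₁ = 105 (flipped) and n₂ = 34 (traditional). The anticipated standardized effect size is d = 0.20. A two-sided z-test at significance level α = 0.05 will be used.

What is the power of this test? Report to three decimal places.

Noncentrality parameter: δ = d / √(1/n₁ + 1/n₂) = 0.20 / √(1/105 + 1/34) = 1.0136
Critical value for a two-sided test at α = 0.05: z_{α/2} = 1.960.
Power = Φ(δ − 1.960) + Φ(−δ − 1.960) = Φ(-0.946) + Φ(-2.974) = 0.1720 + 0.0015 = 0.1734.

Power ≈ 0.173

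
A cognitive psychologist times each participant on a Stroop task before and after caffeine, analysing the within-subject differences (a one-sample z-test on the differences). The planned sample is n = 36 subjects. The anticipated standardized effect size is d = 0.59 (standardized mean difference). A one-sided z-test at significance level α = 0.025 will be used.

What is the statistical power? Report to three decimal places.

Power ≈ 0.943

Noncentrality parameter: λ = d·√n = 0.59 × √36 = 3.5400
One-sided α = 0.025 → critical value z_{0.025} = 1.960.
Power = Φ(λ − 1.960) = Φ(1.580) = 0.9430.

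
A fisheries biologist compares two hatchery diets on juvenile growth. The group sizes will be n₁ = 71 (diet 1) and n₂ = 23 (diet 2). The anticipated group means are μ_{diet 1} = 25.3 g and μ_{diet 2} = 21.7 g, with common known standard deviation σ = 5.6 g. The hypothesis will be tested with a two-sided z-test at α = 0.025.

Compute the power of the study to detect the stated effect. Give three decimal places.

Standardized effect: d = |μ_{diet 1} − μ_{diet 2}| / σ = |25.3 − 21.7| / 5.6 = 0.6429
Noncentrality parameter: δ = d / √(1/n₁ + 1/n₂) = 0.6429 / √(1/71 + 1/23) = 2.6794
Two-sided α = 0.025 → critical value z_{0.0125} = 2.241.
Power = Φ(δ − 2.241) + Φ(−δ − 2.241) = Φ(0.438) + Φ(-4.921) = 0.6693 + 0.0000 = 0.6693.

Power ≈ 0.669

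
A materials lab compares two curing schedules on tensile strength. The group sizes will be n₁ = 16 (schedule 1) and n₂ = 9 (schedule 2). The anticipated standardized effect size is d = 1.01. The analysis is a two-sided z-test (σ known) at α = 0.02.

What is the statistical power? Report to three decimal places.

Power ≈ 0.539

Noncentrality parameter: δ = d / √(1/n₁ + 1/n₂) = 1.01 / √(1/16 + 1/9) = 2.4240
Two-sided α = 0.02 → critical value z_{0.01} = 2.326.
Power = Φ(δ − 2.326) + Φ(−δ − 2.326) = Φ(0.098) + Φ(-4.750) = 0.5389 + 0.0000 = 0.5389.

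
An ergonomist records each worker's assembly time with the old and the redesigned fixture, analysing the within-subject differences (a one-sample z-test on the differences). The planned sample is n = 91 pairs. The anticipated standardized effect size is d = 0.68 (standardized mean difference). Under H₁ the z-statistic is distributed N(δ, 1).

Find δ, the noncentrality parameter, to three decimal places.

δ ≈ 6.487

δ = d·√n = 0.68 × √91 = 6.4868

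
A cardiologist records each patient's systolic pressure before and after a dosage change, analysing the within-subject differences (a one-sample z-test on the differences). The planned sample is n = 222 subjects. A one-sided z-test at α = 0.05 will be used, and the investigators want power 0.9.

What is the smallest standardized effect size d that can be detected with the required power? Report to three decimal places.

d ≈ 0.196

Need Φ(δ − 1.645) = 0.9, so δ = 1.645 + 1.282 = 2.926.
δ = d·√n ⇒ d = δ/√n = 2.926/√222 = 0.1964.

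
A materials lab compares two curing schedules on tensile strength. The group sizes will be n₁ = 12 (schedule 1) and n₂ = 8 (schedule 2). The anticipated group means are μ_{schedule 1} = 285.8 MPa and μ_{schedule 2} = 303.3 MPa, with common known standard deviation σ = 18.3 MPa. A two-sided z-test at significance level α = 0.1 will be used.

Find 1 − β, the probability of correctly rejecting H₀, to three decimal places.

Standardized effect: d = |μ_{schedule 1} − μ_{schedule 2}| / σ = |285.8 − 303.3| / 18.3 = 0.9563
Noncentrality parameter: δ = d / √(1/n₁ + 1/n₂) = 0.9563 / √(1/12 + 1/8) = 2.0951
Two-sided α = 0.1 → critical value z_{0.05} = 1.645.
Power = Φ(δ − 1.645) + Φ(−δ − 1.645) = Φ(0.450) + Φ(-3.740) = 0.6737 + 0.0001 = 0.6738.

Power ≈ 0.674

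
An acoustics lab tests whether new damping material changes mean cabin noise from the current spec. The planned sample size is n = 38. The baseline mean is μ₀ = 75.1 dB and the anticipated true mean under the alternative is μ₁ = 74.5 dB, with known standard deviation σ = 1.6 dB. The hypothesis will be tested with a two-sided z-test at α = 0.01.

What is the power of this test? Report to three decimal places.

Power ≈ 0.396

Standardized effect: d = |μ₁ − μ₀| / σ = |74.5 − 75.1| / 1.6 = 0.3750
Noncentrality parameter: δ = d·√n = 0.3750 × √38 = 2.3117
Two-sided α = 0.01 → critical value z_{0.005} = 2.576.
Power = Φ(δ − 2.576) + Φ(−δ − 2.576) = Φ(-0.264) + Φ(-4.887) = 0.3958 + 0.0000 = 0.3958.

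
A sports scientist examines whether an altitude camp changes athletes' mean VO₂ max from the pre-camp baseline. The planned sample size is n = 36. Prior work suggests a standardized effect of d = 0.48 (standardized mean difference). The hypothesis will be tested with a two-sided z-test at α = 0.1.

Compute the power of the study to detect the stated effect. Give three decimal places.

Noncentrality parameter: δ = d·√n = 0.48 × √36 = 2.8800
Two-sided α = 0.1 → critical value z_{0.05} = 1.645.
Power = Φ(δ − 1.645) + Φ(−δ − 1.645) = Φ(1.235) + Φ(-4.525) = 0.8916 + 0.0000 = 0.8916.

Power ≈ 0.892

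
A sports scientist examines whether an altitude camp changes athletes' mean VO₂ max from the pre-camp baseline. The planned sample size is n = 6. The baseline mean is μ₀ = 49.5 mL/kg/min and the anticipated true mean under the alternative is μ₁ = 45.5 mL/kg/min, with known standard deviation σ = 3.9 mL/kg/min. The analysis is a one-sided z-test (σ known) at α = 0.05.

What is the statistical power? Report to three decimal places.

Power ≈ 0.807

Standardized effect: d = |μ₁ − μ₀| / σ = |45.5 − 49.5| / 3.9 = 1.0256
Noncentrality parameter: δ = d·√n = 1.0256 × √6 = 2.5123
One-sided α = 0.05 → critical value z_{0.05} = 1.645.
Power = P(Z > 1.645 − δ) = Φ(0.867) = 0.8072.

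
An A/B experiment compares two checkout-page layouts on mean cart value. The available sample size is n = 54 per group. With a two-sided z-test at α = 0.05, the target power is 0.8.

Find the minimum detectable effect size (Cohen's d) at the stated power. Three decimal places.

Required noncentrality: δ = z_{0.025} + z_{0.20} = 1.960 + 0.842 = 2.802.
(The second rejection-region term Φ(−δ − z_{α/2}) is negligible and dropped.)
δ = d·√(n/2) ⇒ d = δ/√(n/2) = 2.802/√(54/2) = 0.5392.

d ≈ 0.539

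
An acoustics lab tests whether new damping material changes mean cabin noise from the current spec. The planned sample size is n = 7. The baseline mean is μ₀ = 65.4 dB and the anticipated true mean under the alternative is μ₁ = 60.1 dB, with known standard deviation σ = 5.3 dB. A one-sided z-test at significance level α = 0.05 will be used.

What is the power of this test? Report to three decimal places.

Standardized effect: d = |μ₁ − μ₀| / σ = |60.1 − 65.4| / 5.3 = 1.0000
Noncentrality parameter: δ = d·√n = 1.0000 × √7 = 2.6458
One-sided α = 0.05 → critical value z_{0.05} = 1.645.
Power = Φ(δ − 1.645) = Φ(1.001) = 0.8416.

Power ≈ 0.842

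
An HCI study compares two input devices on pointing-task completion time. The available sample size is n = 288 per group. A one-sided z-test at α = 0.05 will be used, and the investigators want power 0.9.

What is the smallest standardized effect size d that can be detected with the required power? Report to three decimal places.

Required noncentrality: δ = z_{0.05} + z_{0.10} = 1.645 + 1.282 = 2.926.
δ = d·√(n/2) ⇒ d = δ/√(n/2) = 2.926/√(288/2) = 0.2439.

d ≈ 0.244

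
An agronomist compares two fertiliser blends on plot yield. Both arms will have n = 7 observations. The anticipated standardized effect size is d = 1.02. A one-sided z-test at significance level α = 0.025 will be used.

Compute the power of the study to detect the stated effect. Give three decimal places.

Power ≈ 0.479

Noncentrality parameter: δ = d·√(n/2) = 1.02 × √(7/2) = 1.9082
Critical value for a one-sided test at α = 0.025: z_α = 1.960.
Power = Φ(δ − 1.960) = Φ(-0.052) = 0.4794.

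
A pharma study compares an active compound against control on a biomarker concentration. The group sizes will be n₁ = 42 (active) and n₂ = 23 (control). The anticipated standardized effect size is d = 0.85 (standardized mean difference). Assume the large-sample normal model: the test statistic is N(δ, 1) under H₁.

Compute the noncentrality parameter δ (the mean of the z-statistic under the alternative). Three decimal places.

δ ≈ 3.277

The noncentrality parameter scales effect size by the design's sample-size factor: δ = d / √(1/n₁ + 1/n₂) = 0.85 / √(1/42 + 1/23) = 3.2768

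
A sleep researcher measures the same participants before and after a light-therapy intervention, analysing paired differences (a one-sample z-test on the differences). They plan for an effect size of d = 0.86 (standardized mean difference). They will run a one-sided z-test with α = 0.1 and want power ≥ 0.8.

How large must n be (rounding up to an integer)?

For power 0.8 need Φ(δ − z_{0.1}) = 0.8, so δ = z_{0.1} + z_{0.20} = 1.282 + 0.842 = 2.123.
δ = d·√n ⇒ n = (δ/d)² = (2.123 / 0.86)² = 6.10.
Round up to the next whole unit.

n = 7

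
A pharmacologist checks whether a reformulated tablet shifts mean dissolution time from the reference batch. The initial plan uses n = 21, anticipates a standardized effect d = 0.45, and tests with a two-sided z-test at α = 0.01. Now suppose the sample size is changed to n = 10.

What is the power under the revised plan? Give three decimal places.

Power ≈ 0.125

With n = 10: δ = d·√n = 0.45 × √10 = 1.4230. Critical value z_{0.005} = 2.576.
Revised power = Φ(δ − 2.576) + Φ(−δ − 2.576) = Φ(-1.153) + Φ(-3.999) = 0.1245 + 0.0000 = 0.1245.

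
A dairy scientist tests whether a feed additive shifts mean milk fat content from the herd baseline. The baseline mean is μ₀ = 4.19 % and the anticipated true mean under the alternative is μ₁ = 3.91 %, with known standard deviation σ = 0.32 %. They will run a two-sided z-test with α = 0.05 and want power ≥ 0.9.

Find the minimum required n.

Standardized effect: d = |μ₁ − μ₀| / σ = |3.91 − 4.19| / 0.32 = 0.8750
For power 0.9 need Φ(δ − z_{0.025}) = 0.9, so δ = z_{0.025} + z_{0.10} = 1.960 + 1.282 = 3.242.
(Ignoring the negligible lower-tail rejection probability gives the usual closed-form inversion.)
δ = d·√n ⇒ n = (δ/d)² = (3.242 / 0.8750)² = 13.72.
Rounding up, n = 14.

n = 14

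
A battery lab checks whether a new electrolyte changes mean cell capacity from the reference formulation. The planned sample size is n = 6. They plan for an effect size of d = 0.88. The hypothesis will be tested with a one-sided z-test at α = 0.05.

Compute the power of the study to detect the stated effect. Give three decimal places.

Power ≈ 0.695

Noncentrality parameter: δ = d·√n = 0.88 × √6 = 2.1556
One-sided α = 0.05 → critical value z_{0.05} = 1.645.
Power = P(Z > 1.645 − δ) = Φ(0.511) = 0.6952.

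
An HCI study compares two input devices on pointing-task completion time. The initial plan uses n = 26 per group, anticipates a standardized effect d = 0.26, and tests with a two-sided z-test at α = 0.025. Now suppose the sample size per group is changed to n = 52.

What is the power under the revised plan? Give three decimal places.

With n = 52 per group: δ = d·√(n/2) = 0.26 × √(52/2) = 1.3257. Critical value z_{0.0125} = 2.241.
Revised power = Φ(δ − 2.241) + Φ(−δ − 2.241) = Φ(-0.916) + Φ(-3.567) = 0.1799 + 0.0002 = 0.1801.

Power ≈ 0.180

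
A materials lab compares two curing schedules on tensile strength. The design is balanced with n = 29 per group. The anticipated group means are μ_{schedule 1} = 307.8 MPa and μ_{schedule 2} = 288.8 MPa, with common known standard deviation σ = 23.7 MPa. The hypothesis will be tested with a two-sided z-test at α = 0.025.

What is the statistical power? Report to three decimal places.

Standardized effect: d = |μ_{schedule 1} − μ_{schedule 2}| / σ = |307.8 − 288.8| / 23.7 = 0.8017
Noncentrality parameter: δ = d·√(n/2) = 0.8017 × √(29/2) = 3.0527
Two-sided α = 0.025 → critical value z_{0.0125} = 2.241.
Power = Φ(δ − 2.241) + Φ(−δ − 2.241) = Φ(0.811) + Φ(-5.294) = 0.7914 + 0.0000 = 0.7914.

Power ≈ 0.791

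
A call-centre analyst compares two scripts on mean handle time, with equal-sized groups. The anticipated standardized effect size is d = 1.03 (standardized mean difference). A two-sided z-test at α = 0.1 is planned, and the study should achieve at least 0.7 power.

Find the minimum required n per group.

n = 9 per group

For power 0.7 need Φ(δ − z_{0.05}) = 0.7, so δ = z_{0.05} + z_{0.30} = 1.645 + 0.524 = 2.169.
(The Φ(−δ − z_{α/2}) term is vanishingly small for δ > 0 and is dropped in the standard sample-size formula.)
δ = d·√(n/2) ⇒ n = 2(δ/d)² = 2 × (2.169 / 1.03)² = 8.87.
Rounding up, n = 9 per group.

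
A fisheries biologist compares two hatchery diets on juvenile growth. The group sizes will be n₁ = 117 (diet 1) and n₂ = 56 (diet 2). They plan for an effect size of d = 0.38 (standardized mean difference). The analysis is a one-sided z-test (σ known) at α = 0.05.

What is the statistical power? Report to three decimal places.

Power ≈ 0.756

Noncentrality parameter: δ = d / √(1/n₁ + 1/n₂) = 0.38 / √(1/117 + 1/56) = 2.3386
One-sided α = 0.05 → critical value z_{0.05} = 1.645.
Power = P(Z > 1.645 − δ) = Φ(0.694) = 0.7561.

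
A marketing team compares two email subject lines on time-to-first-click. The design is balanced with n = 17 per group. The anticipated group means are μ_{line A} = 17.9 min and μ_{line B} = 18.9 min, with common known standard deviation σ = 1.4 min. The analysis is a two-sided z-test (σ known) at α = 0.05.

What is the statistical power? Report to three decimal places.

Standardized effect: d = |μ_{line A} − μ_{line B}| / σ = |17.9 − 18.9| / 1.4 = 0.7143
Noncentrality parameter: δ = d·√(n/2) = 0.7143 × √(17/2) = 2.0825
Critical value for a two-sided test at α = 0.05: z_{α/2} = 1.960.
Power = Φ(δ − 1.960) + Φ(−δ − 1.960) = Φ(0.123) + Φ(-4.042) = 0.5488 + 0.0000 = 0.5488.

Power ≈ 0.549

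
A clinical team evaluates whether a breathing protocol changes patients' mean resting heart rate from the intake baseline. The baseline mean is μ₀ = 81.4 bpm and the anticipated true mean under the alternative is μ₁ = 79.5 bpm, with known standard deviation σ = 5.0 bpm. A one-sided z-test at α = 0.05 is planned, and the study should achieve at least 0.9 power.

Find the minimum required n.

Standardized effect: d = |μ₁ − μ₀| / σ = |79.5 − 81.4| / 5.0 = 0.3800
For power 0.9 need Φ(δ − z_{0.05}) = 0.9, so δ = z_{0.05} + z_{0.10} = 1.645 + 1.282 = 2.926.
δ = d·√n ⇒ n = (δ/d)² = (2.926 / 0.3800)² = 59.31.
Rounding up, n = 60.

n = 60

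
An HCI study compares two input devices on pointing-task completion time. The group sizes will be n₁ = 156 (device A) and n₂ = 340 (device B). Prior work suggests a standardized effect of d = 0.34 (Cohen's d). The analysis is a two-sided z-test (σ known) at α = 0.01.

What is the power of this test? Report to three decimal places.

Power ≈ 0.826

Noncentrality parameter: δ = d / √(1/n₁ + 1/n₂) = 0.34 / √(1/156 + 1/340) = 3.5159
Critical value for a two-sided test at α = 0.01: z_{α/2} = 2.576.
Power = Φ(δ − 2.576) + Φ(−δ − 2.576) = Φ(0.940) + Φ(-6.092) = 0.8264 + 0.0000 = 0.8264.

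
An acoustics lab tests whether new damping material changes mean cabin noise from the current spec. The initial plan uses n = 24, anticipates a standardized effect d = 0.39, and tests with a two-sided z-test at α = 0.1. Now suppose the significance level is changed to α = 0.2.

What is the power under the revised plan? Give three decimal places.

δ = d·√n = 0.39 × √24 = 1.9106 (unchanged). New critical value: z_{0.1} = 1.282.
Revised power = Φ(δ − 1.282) + Φ(−δ − 1.282) = Φ(0.629) + Φ(-3.192) = 0.7353 + 0.0007 = 0.7360.

Power ≈ 0.736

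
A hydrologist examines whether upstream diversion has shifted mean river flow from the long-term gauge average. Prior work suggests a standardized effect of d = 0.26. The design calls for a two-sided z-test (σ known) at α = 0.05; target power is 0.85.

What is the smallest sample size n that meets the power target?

n = 133

For power 0.85 need Φ(δ − z_{0.025}) = 0.85, so δ = z_{0.025} + z_{0.15} = 1.960 + 1.036 = 2.996.
(For δ > 0 the lower-tail rejection region contributes negligibly to power, so the one-term inversion is standard.)
δ = d·√n ⇒ n = (δ/d)² = (2.996 / 0.26)² = 132.82.
Round up to the next whole unit.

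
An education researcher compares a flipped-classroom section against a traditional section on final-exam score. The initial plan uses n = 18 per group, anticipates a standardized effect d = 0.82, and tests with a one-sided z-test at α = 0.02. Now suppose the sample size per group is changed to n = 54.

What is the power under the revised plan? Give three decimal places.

Power ≈ 0.986

With n = 54 per group: δ = d·√(n/2) = 0.82 × √(54/2) = 4.2608. Critical value z_{0.02} = 2.054.
Revised power = P(Z > 2.054 − δ) = Φ(2.207) = 0.9863.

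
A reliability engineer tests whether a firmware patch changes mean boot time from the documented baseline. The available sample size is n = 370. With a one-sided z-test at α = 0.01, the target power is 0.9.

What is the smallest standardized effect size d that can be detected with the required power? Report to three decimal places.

Need Φ(δ − 2.326) = 0.9, so δ = 2.326 + 1.282 = 3.608.
δ = d·√n ⇒ d = δ/√n = 3.608/√370 = 0.1876.

d ≈ 0.188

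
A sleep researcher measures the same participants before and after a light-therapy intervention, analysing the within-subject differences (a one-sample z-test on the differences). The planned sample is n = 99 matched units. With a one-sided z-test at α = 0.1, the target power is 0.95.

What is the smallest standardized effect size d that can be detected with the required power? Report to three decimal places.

Need Φ(δ − 1.282) = 0.95, so δ = 1.282 + 1.645 = 2.926.
δ = d·√n ⇒ d = δ/√n = 2.926/√99 = 0.2941.

d ≈ 0.294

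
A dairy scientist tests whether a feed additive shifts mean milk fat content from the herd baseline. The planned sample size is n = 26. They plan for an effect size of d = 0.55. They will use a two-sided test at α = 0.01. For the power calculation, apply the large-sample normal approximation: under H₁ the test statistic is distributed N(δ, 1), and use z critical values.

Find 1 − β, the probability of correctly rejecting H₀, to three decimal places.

Noncentrality parameter: δ = d·√n = 0.55 × √26 = 2.8045
Two-sided α = 0.01 → critical value z_{0.005} = 2.576.
Power = Φ(δ − 2.576) + Φ(−δ − 2.576) = Φ(0.229) + Φ(-5.380) = 0.5904 + 0.0000 = 0.5904.

Power ≈ 0.590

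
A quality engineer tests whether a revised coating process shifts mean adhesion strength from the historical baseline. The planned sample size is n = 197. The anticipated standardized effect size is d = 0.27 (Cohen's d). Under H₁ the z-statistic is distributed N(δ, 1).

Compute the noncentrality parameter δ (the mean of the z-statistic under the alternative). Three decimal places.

δ ≈ 3.790

The noncentrality parameter scales effect size by the design's sample-size factor: δ = d·√n = 0.27 × √197 = 3.7896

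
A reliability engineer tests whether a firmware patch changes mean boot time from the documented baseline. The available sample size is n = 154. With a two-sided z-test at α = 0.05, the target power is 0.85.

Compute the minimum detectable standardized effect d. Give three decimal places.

Need Φ(δ − 1.960) = 0.85, so δ = 1.960 + 1.036 = 2.996.
(The second rejection-region term Φ(−δ − z_{α/2}) is negligible and dropped.)
δ = d·√n ⇒ d = δ/√n = 2.996/√154 = 0.2415.

d ≈ 0.241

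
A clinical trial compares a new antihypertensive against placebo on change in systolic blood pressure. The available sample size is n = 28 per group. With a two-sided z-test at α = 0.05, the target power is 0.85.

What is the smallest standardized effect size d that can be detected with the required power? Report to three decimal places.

Required noncentrality: δ = z_{0.025} + z_{0.15} = 1.960 + 1.036 = 2.996.
(Lower-tail contribution to power is negligible for δ > 0.)
δ = d·√(n/2) ⇒ d = δ/√(n/2) = 2.996/√(28/2) = 0.8008.

d ≈ 0.801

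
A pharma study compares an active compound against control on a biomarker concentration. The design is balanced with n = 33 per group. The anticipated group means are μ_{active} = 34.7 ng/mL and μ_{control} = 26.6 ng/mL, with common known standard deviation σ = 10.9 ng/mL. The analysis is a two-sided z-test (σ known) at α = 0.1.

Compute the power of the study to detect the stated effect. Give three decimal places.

Standardized effect: d = |μ_{active} − μ_{control}| / σ = |34.7 − 26.6| / 10.9 = 0.7431
Noncentrality parameter: δ = d·√(n/2) = 0.7431 × √(33/2) = 3.0186
Critical value for a two-sided test at α = 0.1: z_{α/2} = 1.645.
Power = Φ(δ − 1.645) + Φ(−δ − 1.645) = Φ(1.374) + Φ(-4.663) = 0.9152 + 0.0000 = 0.9152.

Power ≈ 0.915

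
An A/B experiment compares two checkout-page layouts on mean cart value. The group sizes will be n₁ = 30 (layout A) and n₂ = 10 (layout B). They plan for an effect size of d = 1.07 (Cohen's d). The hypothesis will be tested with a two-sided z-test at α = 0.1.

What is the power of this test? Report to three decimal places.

Power ≈ 0.901

Noncentrality parameter: δ = d / √(1/n₁ + 1/n₂) = 1.07 / √(1/30 + 1/10) = 2.9303
Two-sided α = 0.1 → critical value z_{0.05} = 1.645.
Power = Φ(δ − 1.645) + Φ(−δ − 1.645) = Φ(1.285) + Φ(-4.575) = 0.9007 + 0.0000 = 0.9007.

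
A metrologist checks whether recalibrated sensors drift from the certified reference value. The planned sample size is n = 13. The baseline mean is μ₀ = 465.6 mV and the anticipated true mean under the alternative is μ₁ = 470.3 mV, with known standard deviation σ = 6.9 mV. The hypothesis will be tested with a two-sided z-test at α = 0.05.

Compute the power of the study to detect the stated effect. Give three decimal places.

Standardized effect: d = |μ₁ − μ₀| / σ = |470.3 − 465.6| / 6.9 = 0.6812
Noncentrality parameter: δ = d·√n = 0.6812 × √13 = 2.4560
Critical value for a two-sided test at α = 0.05: z_{α/2} = 1.960.
Power = Φ(δ − 1.960) + Φ(−δ − 1.960) = Φ(0.496) + Φ(-4.416) = 0.6900 + 0.0000 = 0.6901.

Power ≈ 0.690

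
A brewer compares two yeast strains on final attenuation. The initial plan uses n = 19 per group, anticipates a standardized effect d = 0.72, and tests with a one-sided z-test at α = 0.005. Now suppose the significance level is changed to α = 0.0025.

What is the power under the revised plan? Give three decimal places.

δ = d·√(n/2) = 0.72 × √(19/2) = 2.2192 (unchanged). New critical value: z_{0.0025} = 2.807.
Revised power = Φ(δ − 2.807) = Φ(-0.588) = 0.2783.

Power ≈ 0.278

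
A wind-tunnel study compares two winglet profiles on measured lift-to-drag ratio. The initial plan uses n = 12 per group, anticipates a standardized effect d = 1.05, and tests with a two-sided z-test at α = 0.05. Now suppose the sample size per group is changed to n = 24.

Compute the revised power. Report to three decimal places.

With n = 24 per group: δ = d·√(n/2) = 1.05 × √(24/2) = 3.6373. Critical value z_{0.025} = 1.960.
Revised power = Φ(δ − 1.960) + Φ(−δ − 1.960) = Φ(1.677) + Φ(-5.597) = 0.9533 + 0.0000 = 0.9533.

Power ≈ 0.953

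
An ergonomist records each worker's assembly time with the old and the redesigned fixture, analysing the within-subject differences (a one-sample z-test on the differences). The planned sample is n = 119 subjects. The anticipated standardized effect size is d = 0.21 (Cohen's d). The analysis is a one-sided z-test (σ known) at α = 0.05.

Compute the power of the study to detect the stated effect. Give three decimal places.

Noncentrality parameter: δ = d·√n = 0.21 × √119 = 2.2908
One-sided α = 0.05 → critical value z_{0.05} = 1.645.
Power = Φ(δ − 1.645) = Φ(0.646) = 0.7409.

Power ≈ 0.741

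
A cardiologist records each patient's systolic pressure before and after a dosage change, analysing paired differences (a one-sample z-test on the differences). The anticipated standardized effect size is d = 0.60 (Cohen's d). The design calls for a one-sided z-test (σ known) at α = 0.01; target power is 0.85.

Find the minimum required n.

Set Φ(δ − 2.326) = 0.85; then δ − 2.326 = Φ⁻¹(0.85) = 1.036, giving δ = 3.363.
δ = d·√n ⇒ n = (δ/d)² = (3.363 / 0.60)² = 31.41.
Rounding up, n = 32.

n = 32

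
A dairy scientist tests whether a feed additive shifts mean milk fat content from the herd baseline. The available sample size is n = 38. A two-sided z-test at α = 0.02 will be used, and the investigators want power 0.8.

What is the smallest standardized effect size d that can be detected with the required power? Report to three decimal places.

Required noncentrality: δ = z_{0.01} + z_{0.20} = 2.326 + 0.842 = 3.168.
(The second rejection-region term Φ(−δ − z_{α/2}) is negligible and dropped.)
δ = d·√n ⇒ d = δ/√n = 3.168/√38 = 0.5139.

d ≈ 0.514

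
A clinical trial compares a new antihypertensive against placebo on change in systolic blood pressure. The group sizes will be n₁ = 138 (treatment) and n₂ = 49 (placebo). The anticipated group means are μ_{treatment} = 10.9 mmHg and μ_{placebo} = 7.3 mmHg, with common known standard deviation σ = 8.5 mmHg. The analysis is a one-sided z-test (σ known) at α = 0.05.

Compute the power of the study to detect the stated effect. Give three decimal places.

Standardized effect: d = |μ_{treatment} − μ_{placebo}| / σ = |10.9 − 7.3| / 8.5 = 0.4235
Noncentrality parameter: δ = d / √(1/n₁ + 1/n₂) = 0.4235 / √(1/138 + 1/49) = 2.5468
One-sided α = 0.05 → critical value z_{0.05} = 1.645.
Power = Φ(δ − 1.645) = Φ(0.902) = 0.8165.

Power ≈ 0.816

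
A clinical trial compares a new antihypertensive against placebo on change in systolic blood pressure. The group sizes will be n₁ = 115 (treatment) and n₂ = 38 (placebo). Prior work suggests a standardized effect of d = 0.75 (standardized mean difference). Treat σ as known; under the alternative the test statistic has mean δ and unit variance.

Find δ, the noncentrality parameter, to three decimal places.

δ ≈ 4.008

The noncentrality parameter scales effect size by the design's sample-size factor: δ = d / √(1/n₁ + 1/n₂) = 0.75 / √(1/115 + 1/38) = 4.0083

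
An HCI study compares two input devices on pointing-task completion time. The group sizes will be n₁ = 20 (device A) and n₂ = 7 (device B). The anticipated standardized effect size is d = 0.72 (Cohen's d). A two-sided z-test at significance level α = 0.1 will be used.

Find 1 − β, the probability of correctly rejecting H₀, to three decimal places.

Power ≈ 0.498

Noncentrality parameter: δ = d / √(1/n₁ + 1/n₂) = 0.72 / √(1/20 + 1/7) = 1.6395
Two-sided α = 0.1 → critical value z_{0.05} = 1.645.
Power = Φ(δ − 1.645) + Φ(−δ − 1.645) = Φ(-0.005) + Φ(-3.284) = 0.4979 + 0.0005 = 0.4984.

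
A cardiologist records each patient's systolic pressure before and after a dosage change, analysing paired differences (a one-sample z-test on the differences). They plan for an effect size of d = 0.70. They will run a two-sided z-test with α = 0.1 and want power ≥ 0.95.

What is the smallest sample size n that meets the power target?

n = 23

Set Φ(δ − 1.645) = 0.95; then δ − 1.645 = Φ⁻¹(0.95) = 1.645, giving δ = 3.290.
(The Φ(−δ − z_{α/2}) term is vanishingly small for δ > 0 and is dropped in the standard sample-size formula.)
δ = d·√n ⇒ n = (δ/d)² = (3.290 / 0.70)² = 22.09.
Round up to the next whole unit.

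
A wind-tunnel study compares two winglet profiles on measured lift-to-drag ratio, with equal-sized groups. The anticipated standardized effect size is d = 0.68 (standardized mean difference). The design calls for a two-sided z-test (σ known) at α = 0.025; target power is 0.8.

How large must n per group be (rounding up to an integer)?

n = 42 per group

Set Φ(δ − 2.241) = 0.8; then δ − 2.241 = Φ⁻¹(0.8) = 0.842, giving δ = 3.083.
(For δ > 0 the lower-tail rejection region contributes negligibly to power, so the one-term inversion is standard.)
δ = d·√(n/2) ⇒ n = 2(δ/d)² = 2 × (3.083 / 0.68)² = 41.11.
Round up to the next whole unit.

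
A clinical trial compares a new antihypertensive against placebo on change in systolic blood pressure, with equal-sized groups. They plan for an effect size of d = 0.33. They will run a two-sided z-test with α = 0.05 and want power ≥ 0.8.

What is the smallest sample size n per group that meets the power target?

n = 145 per group

Set Φ(δ − 1.960) = 0.8; then δ − 1.960 = Φ⁻¹(0.8) = 0.842, giving δ = 2.802.
(Ignoring the negligible lower-tail rejection probability gives the usual closed-form inversion.)
δ = d·√(n/2) ⇒ n = 2(δ/d)² = 2 × (2.802 / 0.33)² = 144.15.
Round up to the next whole unit.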